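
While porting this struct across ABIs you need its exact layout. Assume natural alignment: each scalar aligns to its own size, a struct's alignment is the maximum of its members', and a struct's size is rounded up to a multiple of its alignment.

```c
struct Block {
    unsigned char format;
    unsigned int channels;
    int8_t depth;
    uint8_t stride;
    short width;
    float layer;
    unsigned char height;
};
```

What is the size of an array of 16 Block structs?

320

0..1  format  (1B, 1-aligned)
1..4  -- padding (3B)
4..8  channels  (4B, 4-aligned)
8..9  depth  (1B, 1-aligned)
9..10  stride  (1B, 1-aligned)
10..12  width  (2B, 2-aligned)
12..16  layer  (4B, 4-aligned)
16..17  height  (1B, 1-aligned)
17..20  -- tail padding (3B)
sizeof = 20, alignof = 4
array of 16: 16 × 20 = 320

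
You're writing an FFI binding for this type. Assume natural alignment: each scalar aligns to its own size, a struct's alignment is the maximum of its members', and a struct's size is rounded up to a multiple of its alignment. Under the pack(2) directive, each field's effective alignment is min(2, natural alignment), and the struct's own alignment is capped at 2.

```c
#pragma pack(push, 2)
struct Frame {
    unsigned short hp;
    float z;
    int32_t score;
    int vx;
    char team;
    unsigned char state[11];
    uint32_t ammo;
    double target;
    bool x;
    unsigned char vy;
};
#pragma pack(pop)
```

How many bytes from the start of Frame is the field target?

hp at 0 (size 2, align 2) → ends 2
z at 2 (size 4, align 2) → ends 6
score at 6 (size 4, align 2) → ends 10
vx at 10 (size 4, align 2) → ends 14
team at 14 (size 1, align 1) → ends 15
state at 15 (size 11, align 1) → ends 26
ammo at 26 (size 4, align 2) → ends 30
target at 30 (size 8, align 2) → ends 38

30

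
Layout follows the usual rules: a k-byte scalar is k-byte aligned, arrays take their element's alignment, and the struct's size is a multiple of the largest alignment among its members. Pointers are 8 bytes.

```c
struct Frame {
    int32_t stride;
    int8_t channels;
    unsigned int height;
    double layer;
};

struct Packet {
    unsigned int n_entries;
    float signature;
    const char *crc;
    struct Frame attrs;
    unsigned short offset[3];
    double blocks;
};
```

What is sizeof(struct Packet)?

56 bytes

Frame: @0: stride [4B, align 4] → 4; @4: channels [1B, align 1] → 5; +3 pad (align 4); @8: height [4B, align 4] → 12; +4 pad (align 8); @16: layer [8B, align 8] → 24; size 24, align 8
@0: n_entries [4B, align 4] → 4
@4: signature [4B, align 4] → 8
@8: crc [8B, align 8] → 16
@16: attrs [24B, align 8] → 40
@40: offset [6B, align 2] → 46
+2 pad (align 8)
@48: blocks [8B, align 8] → 56
size 56, align 8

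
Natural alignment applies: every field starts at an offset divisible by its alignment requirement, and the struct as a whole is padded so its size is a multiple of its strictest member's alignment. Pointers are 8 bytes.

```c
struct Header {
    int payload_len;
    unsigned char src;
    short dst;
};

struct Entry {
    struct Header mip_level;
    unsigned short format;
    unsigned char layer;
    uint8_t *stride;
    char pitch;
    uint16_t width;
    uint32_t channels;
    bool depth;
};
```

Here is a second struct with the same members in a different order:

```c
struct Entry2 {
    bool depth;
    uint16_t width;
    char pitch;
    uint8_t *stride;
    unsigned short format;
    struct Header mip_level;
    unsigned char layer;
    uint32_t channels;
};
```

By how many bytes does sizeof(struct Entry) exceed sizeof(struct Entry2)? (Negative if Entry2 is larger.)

0

Header: payload_len at 0 (size 4, align 4) → ends 4; src at 4 (size 1, align 1) → ends 5; pad 1 to align 2 for dst; dst at 6 (size 2, align 2) → ends 8; total 8 bytes, alignment 4
mip_level at 0 (size 8, align 4) → ends 8
format at 8 (size 2, align 2) → ends 10
layer at 10 (size 1, align 1) → ends 11
pad 5 to align 8 for stride
stride at 16 (size 8, align 8) → ends 24
pitch at 24 (size 1, align 1) → ends 25
pad 1 to align 2 for width
width at 26 (size 2, align 2) → ends 28
channels at 28 (size 4, align 4) → ends 32
depth at 32 (size 1, align 1) → ends 33
tail pad 7 to reach multiple of 8
total 40 bytes, alignment 8
— Entry2 —
depth at 0 (size 1, align 1) → ends 1
pad 1 to align 2 for width
width at 2 (size 2, align 2) → ends 4
pitch at 4 (size 1, align 1) → ends 5
pad 3 to align 8 for stride
stride at 8 (size 8, align 8) → ends 16
format at 16 (size 2, align 2) → ends 18
pad 2 to align 4 for mip_level
mip_level at 20 (size 8, align 4) → ends 28
layer at 28 (size 1, align 1) → ends 29
pad 3 to align 4 for channels
channels at 32 (size 4, align 4) → ends 36
tail pad 4 to reach multiple of 8
total 40 bytes, alignment 8
40 − 40 = 0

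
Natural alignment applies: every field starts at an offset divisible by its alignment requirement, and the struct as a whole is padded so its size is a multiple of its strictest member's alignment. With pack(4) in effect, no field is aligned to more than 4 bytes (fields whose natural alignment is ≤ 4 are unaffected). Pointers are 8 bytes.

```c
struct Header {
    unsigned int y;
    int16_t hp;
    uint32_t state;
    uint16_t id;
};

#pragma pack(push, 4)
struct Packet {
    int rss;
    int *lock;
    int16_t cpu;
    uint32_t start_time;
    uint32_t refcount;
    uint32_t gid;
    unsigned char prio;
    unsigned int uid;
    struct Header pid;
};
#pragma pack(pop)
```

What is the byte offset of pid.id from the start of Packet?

48

Header: 0..4  y  (4B, 4-aligned); 4..6  hp  (2B, 2-aligned); 6..8  -- padding (2B); 8..12  state  (4B, 4-aligned); 12..14  id  (2B, 2-aligned); 14..16  -- tail padding (2B); sizeof = 16, alignof = 4
0..4  rss  (4B, 4-aligned)
4..12  lock  (8B, 4-aligned)
12..14  cpu  (2B, 2-aligned)
14..16  -- padding (2B)
16..20  start_time  (4B, 4-aligned)
20..24  refcount  (4B, 4-aligned)
24..28  gid  (4B, 4-aligned)
28..29  prio  (1B, 1-aligned)
29..32  -- padding (3B)
32..36  uid  (4B, 4-aligned)
36..52  pid  (16B, 4-aligned)
within Header: id at 12
36 + 12 = 48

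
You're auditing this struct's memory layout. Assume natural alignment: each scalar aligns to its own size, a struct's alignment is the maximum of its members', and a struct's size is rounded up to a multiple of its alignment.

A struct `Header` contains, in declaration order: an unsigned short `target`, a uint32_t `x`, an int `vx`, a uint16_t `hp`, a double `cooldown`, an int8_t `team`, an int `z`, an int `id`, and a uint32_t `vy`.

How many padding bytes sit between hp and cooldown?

2

0..2  target  (2B, 2-aligned)
2..4  -- padding (2B)
4..8  x  (4B, 4-aligned)
8..12  vx  (4B, 4-aligned)
12..14  hp  (2B, 2-aligned)
14..16  -- padding (2B)
16..24  cooldown  (8B, 8-aligned)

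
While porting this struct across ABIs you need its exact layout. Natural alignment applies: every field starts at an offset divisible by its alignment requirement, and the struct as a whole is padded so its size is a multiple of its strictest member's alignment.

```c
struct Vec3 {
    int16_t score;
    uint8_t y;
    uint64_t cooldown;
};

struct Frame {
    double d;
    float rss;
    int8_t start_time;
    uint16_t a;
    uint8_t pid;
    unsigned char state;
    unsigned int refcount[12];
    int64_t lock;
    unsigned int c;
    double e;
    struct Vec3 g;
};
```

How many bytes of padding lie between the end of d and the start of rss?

Vec3: @0: score [2B, align 2] → 2; @2: y [1B, align 1] → 3; +5 pad (align 8); @8: cooldown [8B, align 8] → 16; size 16, align 8
@0: d [8B, align 8] → 8
@8: rss [4B, align 4] → 12

0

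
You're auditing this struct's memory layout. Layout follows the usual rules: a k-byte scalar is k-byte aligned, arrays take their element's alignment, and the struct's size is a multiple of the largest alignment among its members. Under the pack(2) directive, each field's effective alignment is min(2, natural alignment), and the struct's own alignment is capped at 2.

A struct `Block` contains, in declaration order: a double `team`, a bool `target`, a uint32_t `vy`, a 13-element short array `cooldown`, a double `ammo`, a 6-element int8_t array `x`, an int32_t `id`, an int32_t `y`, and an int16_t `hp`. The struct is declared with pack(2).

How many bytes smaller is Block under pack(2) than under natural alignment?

16

natural layout:
  team at 0 (size 8, align 8) → ends 8
  target at 8 (size 1, align 1) → ends 9
  pad 3 to align 4 for vy
  vy at 12 (size 4, align 4) → ends 16
  cooldown at 16 (size 26, align 2) → ends 42
  pad 6 to align 8 for ammo
  ammo at 48 (size 8, align 8) → ends 56
  x at 56 (size 6, align 1) → ends 62
  pad 2 to align 4 for id
  id at 64 (size 4, align 4) → ends 68
  y at 68 (size 4, align 4) → ends 72
  hp at 72 (size 2, align 2) → ends 74
  tail pad 6 to reach multiple of 8
  total 80 bytes, alignment 8
packed(2) layout:
  team at 0 (size 8, align 2) → ends 8
  target at 8 (size 1, align 1) → ends 9
  pad 1 to align 2 for vy
  vy at 10 (size 4, align 2) → ends 14
  cooldown at 14 (size 26, align 2) → ends 40
  ammo at 40 (size 8, align 2) → ends 48
  x at 48 (size 6, align 1) → ends 54
  id at 54 (size 4, align 2) → ends 58
  y at 58 (size 4, align 2) → ends 62
  hp at 62 (size 2, align 2) → ends 64
  total 64 bytes, alignment 2
80 − 64 = 16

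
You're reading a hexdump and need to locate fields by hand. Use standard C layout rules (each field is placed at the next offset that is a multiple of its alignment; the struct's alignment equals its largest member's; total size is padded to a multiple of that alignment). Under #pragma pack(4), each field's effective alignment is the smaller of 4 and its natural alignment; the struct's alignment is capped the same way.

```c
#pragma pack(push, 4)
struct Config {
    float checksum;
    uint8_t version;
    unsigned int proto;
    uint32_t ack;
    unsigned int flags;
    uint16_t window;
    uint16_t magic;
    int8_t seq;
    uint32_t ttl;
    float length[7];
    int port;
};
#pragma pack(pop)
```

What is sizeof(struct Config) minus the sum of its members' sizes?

6

@0: checksum [4B, align 4] → 4
@4: version [1B, align 1] → 5
+3 pad (align 4)
@8: proto [4B, align 4] → 12
@12: ack [4B, align 4] → 16
@16: flags [4B, align 4] → 20
@20: window [2B, align 2] → 22
@22: magic [2B, align 2] → 24
@24: seq [1B, align 1] → 25
+3 pad (align 4)
@28: ttl [4B, align 4] → 32
@32: length [28B, align 4] → 60
@60: port [4B, align 4] → 64
size 64, align 4
data bytes 58, size 64 → padding 6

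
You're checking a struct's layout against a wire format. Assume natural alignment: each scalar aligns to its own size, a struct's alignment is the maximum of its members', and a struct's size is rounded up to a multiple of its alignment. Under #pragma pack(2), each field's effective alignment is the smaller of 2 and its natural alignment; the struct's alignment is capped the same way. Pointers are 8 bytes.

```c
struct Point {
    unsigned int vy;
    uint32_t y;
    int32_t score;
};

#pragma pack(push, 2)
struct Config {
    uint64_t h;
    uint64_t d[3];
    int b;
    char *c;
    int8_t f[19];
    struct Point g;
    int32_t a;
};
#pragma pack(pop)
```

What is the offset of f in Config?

Point: 0..4  vy  (4B, 4-aligned); 4..8  y  (4B, 4-aligned); 8..12  score  (4B, 4-aligned); sizeof = 12, alignof = 4
0..8  h  (8B, 2-aligned)
8..32  d  (24B, 2-aligned)
32..36  b  (4B, 2-aligned)
36..44  c  (8B, 2-aligned)
44..63  f  (19B, 1-aligned)

44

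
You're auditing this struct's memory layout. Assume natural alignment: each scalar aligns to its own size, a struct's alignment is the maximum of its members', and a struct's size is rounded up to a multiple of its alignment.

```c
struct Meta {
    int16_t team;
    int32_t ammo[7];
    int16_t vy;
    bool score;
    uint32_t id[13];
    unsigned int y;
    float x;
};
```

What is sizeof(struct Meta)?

team at 0 (size 2, align 2) → ends 2
pad 2 to align 4 for ammo
ammo at 4 (size 28, align 4) → ends 32
vy at 32 (size 2, align 2) → ends 34
score at 34 (size 1, align 1) → ends 35
pad 1 to align 4 for id
id at 36 (size 52, align 4) → ends 88
y at 88 (size 4, align 4) → ends 92
x at 92 (size 4, align 4) → ends 96
total 96 bytes, alignment 4

96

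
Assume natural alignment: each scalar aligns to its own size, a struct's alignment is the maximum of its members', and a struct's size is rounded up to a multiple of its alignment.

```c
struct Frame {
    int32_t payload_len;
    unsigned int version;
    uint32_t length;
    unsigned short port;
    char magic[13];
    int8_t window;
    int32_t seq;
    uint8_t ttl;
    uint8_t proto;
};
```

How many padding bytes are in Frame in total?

@0: payload_len [4B, align 4] → 4
@4: version [4B, align 4] → 8
@8: length [4B, align 4] → 12
@12: port [2B, align 2] → 14
@14: magic [13B, align 1] → 27
@27: window [1B, align 1] → 28
@28: seq [4B, align 4] → 32
@32: ttl [1B, align 1] → 33
@33: proto [1B, align 1] → 34
+2 tail pad (align 4)
size 36, align 4
data bytes 34, size 36 → padding 2

2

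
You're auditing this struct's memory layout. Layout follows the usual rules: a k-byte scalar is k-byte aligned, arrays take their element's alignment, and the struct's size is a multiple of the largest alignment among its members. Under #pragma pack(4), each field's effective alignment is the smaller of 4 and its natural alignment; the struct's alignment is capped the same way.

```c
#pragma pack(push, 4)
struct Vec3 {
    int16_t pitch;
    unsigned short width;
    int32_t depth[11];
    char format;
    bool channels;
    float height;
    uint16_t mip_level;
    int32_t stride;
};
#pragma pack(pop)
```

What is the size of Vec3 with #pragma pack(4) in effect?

pitch at 0 (size 2, align 2) → ends 2
width at 2 (size 2, align 2) → ends 4
depth at 4 (size 44, align 4) → ends 48
format at 48 (size 1, align 1) → ends 49
channels at 49 (size 1, align 1) → ends 50
pad 2 to align 4 for height
height at 52 (size 4, align 4) → ends 56
mip_level at 56 (size 2, align 2) → ends 58
pad 2 to align 4 for stride
stride at 60 (size 4, align 4) → ends 64
total 64 bytes, alignment 4

64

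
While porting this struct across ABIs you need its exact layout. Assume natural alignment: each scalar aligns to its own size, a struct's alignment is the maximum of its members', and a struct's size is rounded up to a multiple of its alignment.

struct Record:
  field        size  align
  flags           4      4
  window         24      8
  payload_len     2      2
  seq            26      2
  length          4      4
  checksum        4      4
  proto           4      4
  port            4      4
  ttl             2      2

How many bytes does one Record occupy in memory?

80

0..4  flags  (4B, 4-aligned)
4..8  -- padding (4B)
8..32  window  (24B, 8-aligned)
32..34  payload_len  (2B, 2-aligned)
34..60  seq  (26B, 2-aligned)
60..64  length  (4B, 4-aligned)
64..68  checksum  (4B, 4-aligned)
68..72  proto  (4B, 4-aligned)
72..76  port  (4B, 4-aligned)
76..78  ttl  (2B, 2-aligned)
78..80  -- tail padding (2B)
sizeof = 80, alignof = 8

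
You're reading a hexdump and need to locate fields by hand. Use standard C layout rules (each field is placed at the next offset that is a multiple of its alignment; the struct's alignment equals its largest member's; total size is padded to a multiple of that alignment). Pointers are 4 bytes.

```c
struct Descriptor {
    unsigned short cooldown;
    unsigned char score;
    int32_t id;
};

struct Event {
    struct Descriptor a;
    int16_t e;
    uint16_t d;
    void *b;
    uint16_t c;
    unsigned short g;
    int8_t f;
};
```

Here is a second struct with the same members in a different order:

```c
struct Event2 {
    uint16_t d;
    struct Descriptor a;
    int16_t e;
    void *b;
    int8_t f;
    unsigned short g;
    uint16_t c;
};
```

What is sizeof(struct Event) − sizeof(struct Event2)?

Descriptor: cooldown at 0 (size 2, align 2) → ends 2; score at 2 (size 1, align 1) → ends 3; pad 1 to align 4 for id; id at 4 (size 4, align 4) → ends 8; total 8 bytes, alignment 4
a at 0 (size 8, align 4) → ends 8
e at 8 (size 2, align 2) → ends 10
d at 10 (size 2, align 2) → ends 12
b at 12 (size 4, align 4) → ends 16
c at 16 (size 2, align 2) → ends 18
g at 18 (size 2, align 2) → ends 20
f at 20 (size 1, align 1) → ends 21
tail pad 3 to reach multiple of 4
total 24 bytes, alignment 4
— Event2 —
d at 0 (size 2, align 2) → ends 2
pad 2 to align 4 for a
a at 4 (size 8, align 4) → ends 12
e at 12 (size 2, align 2) → ends 14
pad 2 to align 4 for b
b at 16 (size 4, align 4) → ends 20
f at 20 (size 1, align 1) → ends 21
pad 1 to align 2 for g
g at 22 (size 2, align 2) → ends 24
c at 24 (size 2, align 2) → ends 26
tail pad 2 to reach multiple of 4
total 28 bytes, alignment 4
24 − 28 = -4

-4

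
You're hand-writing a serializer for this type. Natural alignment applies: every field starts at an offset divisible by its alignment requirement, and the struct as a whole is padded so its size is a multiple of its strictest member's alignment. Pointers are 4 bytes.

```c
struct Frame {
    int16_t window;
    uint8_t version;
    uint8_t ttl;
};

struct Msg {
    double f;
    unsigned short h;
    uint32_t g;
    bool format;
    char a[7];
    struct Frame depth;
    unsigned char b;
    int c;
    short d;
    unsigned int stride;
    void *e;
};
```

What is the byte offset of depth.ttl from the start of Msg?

Frame: window at 0 (size 2, align 2) → ends 2; version at 2 (size 1, align 1) → ends 3; ttl at 3 (size 1, align 1) → ends 4; total 4 bytes, alignment 2
f at 0 (size 8, align 8) → ends 8
h at 8 (size 2, align 2) → ends 10
pad 2 to align 4 for g
g at 12 (size 4, align 4) → ends 16
format at 16 (size 1, align 1) → ends 17
a at 17 (size 7, align 1) → ends 24
depth at 24 (size 4, align 2) → ends 28
within Frame: ttl at 3
24 + 3 = 27

27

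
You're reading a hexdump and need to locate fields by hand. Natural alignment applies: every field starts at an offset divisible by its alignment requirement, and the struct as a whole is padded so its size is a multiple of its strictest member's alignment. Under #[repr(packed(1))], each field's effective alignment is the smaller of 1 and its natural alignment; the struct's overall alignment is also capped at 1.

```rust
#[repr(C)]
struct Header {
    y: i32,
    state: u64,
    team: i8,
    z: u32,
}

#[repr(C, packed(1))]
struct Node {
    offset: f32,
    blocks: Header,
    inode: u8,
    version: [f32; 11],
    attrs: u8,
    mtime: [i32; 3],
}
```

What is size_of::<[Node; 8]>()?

Header: y at 0 (size 4, align 4) → ends 4; pad 4 to align 8 for state; state at 8 (size 8, align 8) → ends 16; team at 16 (size 1, align 1) → ends 17; pad 3 to align 4 for z; z at 20 (size 4, align 4) → ends 24; total 24 bytes, alignment 8
offset at 0 (size 4, align 1) → ends 4
blocks at 4 (size 24, align 1) → ends 28
inode at 28 (size 1, align 1) → ends 29
version at 29 (size 44, align 1) → ends 73
attrs at 73 (size 1, align 1) → ends 74
mtime at 74 (size 12, align 1) → ends 86
total 86 bytes, alignment 1
array of 8: 8 × 86 = 688

688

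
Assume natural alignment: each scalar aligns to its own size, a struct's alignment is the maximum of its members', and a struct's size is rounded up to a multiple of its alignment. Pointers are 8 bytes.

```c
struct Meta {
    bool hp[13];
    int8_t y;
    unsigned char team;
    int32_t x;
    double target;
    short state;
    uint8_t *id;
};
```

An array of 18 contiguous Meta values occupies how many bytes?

864

@0: hp [13B, align 1] → 13
@13: y [1B, align 1] → 14
@14: team [1B, align 1] → 15
+1 pad (align 4)
@16: x [4B, align 4] → 20
+4 pad (align 8)
@24: target [8B, align 8] → 32
@32: state [2B, align 2] → 34
+6 pad (align 8)
@40: id [8B, align 8] → 48
size 48, align 8
array of 18: 18 × 48 = 864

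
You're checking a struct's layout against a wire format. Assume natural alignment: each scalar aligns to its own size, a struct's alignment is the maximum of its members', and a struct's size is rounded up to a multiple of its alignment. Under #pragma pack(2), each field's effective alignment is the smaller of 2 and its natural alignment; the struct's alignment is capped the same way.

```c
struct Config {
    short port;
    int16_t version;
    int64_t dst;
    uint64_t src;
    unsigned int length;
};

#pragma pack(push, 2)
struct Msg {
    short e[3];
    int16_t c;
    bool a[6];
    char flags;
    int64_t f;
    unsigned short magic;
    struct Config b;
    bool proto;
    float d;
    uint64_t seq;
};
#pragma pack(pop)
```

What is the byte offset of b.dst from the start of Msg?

34

Config: 0..2  port  (2B, 2-aligned); 2..4  version  (2B, 2-aligned); 4..8  -- padding (4B); 8..16  dst  (8B, 8-aligned); 16..24  src  (8B, 8-aligned); 24..28  length  (4B, 4-aligned); 28..32  -- tail padding (4B); sizeof = 32, alignof = 8
0..6  e  (6B, 2-aligned)
6..8  c  (2B, 2-aligned)
8..14  a  (6B, 1-aligned)
14..15  flags  (1B, 1-aligned)
15..16  -- padding (1B)
16..24  f  (8B, 2-aligned)
24..26  magic  (2B, 2-aligned)
26..58  b  (32B, 2-aligned)
within Config: dst at 8
26 + 8 = 34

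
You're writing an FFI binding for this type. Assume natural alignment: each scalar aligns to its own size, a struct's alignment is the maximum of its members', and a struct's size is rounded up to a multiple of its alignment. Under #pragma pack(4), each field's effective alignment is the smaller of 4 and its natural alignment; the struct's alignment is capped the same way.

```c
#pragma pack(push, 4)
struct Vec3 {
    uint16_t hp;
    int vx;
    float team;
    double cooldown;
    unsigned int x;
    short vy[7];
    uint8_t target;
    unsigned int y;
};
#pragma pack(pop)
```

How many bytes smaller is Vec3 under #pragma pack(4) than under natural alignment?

natural layout:
  @0: hp [2B, align 2] → 2
  +2 pad (align 4)
  @4: vx [4B, align 4] → 8
  @8: team [4B, align 4] → 12
  +4 pad (align 8)
  @16: cooldown [8B, align 8] → 24
  @24: x [4B, align 4] → 28
  @28: vy [14B, align 2] → 42
  @42: target [1B, align 1] → 43
  +1 pad (align 4)
  @44: y [4B, align 4] → 48
  size 48, align 8
packed(4) layout:
  @0: hp [2B, align 2] → 2
  +2 pad (align 4)
  @4: vx [4B, align 4] → 8
  @8: team [4B, align 4] → 12
  @12: cooldown [8B, align 4] → 20
  @20: x [4B, align 4] → 24
  @24: vy [14B, align 2] → 38
  @38: target [1B, align 1] → 39
  +1 pad (align 4)
  @40: y [4B, align 4] → 44
  size 44, align 4
48 − 44 = 4

4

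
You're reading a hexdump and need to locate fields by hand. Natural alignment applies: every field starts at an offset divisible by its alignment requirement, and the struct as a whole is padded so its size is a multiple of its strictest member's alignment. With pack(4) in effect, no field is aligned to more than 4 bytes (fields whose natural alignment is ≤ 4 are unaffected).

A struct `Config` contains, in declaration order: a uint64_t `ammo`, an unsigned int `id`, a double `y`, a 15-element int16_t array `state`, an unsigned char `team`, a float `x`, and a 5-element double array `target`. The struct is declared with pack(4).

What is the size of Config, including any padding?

96

@0: ammo [8B, align 4] → 8
@8: id [4B, align 4] → 12
@12: y [8B, align 4] → 20
@20: state [30B, align 2] → 50
@50: team [1B, align 1] → 51
+1 pad (align 4)
@52: x [4B, align 4] → 56
@56: target [40B, align 4] → 96
size 96, align 4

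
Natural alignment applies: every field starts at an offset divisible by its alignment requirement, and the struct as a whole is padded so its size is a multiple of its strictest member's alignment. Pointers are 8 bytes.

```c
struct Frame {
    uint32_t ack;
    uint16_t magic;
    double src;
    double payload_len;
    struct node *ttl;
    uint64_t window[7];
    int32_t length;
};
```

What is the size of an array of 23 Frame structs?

0..4  ack  (4B, 4-aligned)
4..6  magic  (2B, 2-aligned)
6..8  -- padding (2B)
8..16  src  (8B, 8-aligned)
16..24  payload_len  (8B, 8-aligned)
24..32  ttl  (8B, 8-aligned)
32..88  window  (56B, 8-aligned)
88..92  length  (4B, 4-aligned)
92..96  -- tail padding (4B)
sizeof = 96, alignof = 8
array of 23: 23 × 96 = 2208

2208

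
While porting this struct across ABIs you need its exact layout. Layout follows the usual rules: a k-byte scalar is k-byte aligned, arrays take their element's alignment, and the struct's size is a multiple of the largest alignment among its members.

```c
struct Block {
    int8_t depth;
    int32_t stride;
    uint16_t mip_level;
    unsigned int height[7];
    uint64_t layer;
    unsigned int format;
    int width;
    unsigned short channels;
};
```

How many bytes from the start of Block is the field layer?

@0: depth [1B, align 1] → 1
+3 pad (align 4)
@4: stride [4B, align 4] → 8
@8: mip_level [2B, align 2] → 10
+2 pad (align 4)
@12: height [28B, align 4] → 40
@40: layer [8B, align 8] → 48

40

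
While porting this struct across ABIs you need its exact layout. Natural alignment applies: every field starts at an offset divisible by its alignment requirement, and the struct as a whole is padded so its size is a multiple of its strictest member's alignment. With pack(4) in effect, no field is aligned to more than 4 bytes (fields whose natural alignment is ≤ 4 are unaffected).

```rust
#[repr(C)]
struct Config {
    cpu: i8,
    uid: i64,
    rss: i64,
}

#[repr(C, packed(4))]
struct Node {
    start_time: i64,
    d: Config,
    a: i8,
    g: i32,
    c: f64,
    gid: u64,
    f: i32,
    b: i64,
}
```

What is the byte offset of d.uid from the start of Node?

Config: @0: cpu [1B, align 1] → 1; +7 pad (align 8); @8: uid [8B, align 8] → 16; @16: rss [8B, align 8] → 24; size 24, align 8
@0: start_time [8B, align 4] → 8
@8: d [24B, align 4] → 32
within Config: uid at 8
8 + 8 = 16

16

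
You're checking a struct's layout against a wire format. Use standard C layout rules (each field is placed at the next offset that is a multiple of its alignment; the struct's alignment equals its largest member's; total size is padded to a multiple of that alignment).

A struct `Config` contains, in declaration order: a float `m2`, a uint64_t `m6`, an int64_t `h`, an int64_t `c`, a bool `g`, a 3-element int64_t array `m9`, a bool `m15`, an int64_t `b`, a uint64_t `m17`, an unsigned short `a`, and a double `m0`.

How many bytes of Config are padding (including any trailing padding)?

@0: m2 [4B, align 4] → 4
+4 pad (align 8)
@8: m6 [8B, align 8] → 16
@16: h [8B, align 8] → 24
@24: c [8B, align 8] → 32
@32: g [1B, align 1] → 33
+7 pad (align 8)
@40: m9 [24B, align 8] → 64
@64: m15 [1B, align 1] → 65
+7 pad (align 8)
@72: b [8B, align 8] → 80
@80: m17 [8B, align 8] → 88
@88: a [2B, align 2] → 90
+6 pad (align 8)
@96: m0 [8B, align 8] → 104
size 104, align 8
data bytes 80, size 104 → padding 24

24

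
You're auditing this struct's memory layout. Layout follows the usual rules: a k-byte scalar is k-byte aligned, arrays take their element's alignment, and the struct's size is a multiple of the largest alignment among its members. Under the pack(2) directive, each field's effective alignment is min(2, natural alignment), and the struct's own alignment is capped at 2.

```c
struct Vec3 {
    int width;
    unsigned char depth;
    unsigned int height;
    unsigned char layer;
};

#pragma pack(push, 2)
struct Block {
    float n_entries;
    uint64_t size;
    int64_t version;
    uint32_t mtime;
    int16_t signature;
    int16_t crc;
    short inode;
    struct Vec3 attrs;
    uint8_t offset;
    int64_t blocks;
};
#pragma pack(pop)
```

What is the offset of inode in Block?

28

Vec3: 0..4  width  (4B, 4-aligned); 4..5  depth  (1B, 1-aligned); 5..8  -- padding (3B); 8..12  height  (4B, 4-aligned); 12..13  layer  (1B, 1-aligned); 13..16  -- tail padding (3B); sizeof = 16, alignof = 4
0..4  n_entries  (4B, 2-aligned)
4..12  size  (8B, 2-aligned)
12..20  version  (8B, 2-aligned)
20..24  mtime  (4B, 2-aligned)
24..26  signature  (2B, 2-aligned)
26..28  crc  (2B, 2-aligned)
28..30  inode  (2B, 2-aligned)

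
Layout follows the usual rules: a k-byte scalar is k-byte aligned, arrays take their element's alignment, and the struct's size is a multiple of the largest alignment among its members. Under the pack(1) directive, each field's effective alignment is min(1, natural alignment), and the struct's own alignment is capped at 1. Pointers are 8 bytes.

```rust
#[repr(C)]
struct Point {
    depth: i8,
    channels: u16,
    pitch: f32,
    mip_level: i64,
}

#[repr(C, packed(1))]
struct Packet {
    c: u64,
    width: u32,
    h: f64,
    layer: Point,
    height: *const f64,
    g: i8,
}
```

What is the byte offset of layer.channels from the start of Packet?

Point: 0..1  depth  (1B, 1-aligned); 1..2  -- padding (1B); 2..4  channels  (2B, 2-aligned); 4..8  pitch  (4B, 4-aligned); 8..16  mip_level  (8B, 8-aligned); sizeof = 16, alignof = 8
0..8  c  (8B, 1-aligned)
8..12  width  (4B, 1-aligned)
12..20  h  (8B, 1-aligned)
20..36  layer  (16B, 1-aligned)
within Point: channels at 2
20 + 2 = 22

22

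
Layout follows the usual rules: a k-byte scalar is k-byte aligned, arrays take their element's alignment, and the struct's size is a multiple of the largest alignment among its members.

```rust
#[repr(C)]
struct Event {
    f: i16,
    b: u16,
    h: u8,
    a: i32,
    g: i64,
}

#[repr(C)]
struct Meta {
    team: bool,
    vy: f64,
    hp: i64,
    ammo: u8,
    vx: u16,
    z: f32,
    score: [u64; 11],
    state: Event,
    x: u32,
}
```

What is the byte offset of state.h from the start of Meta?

124

Event: 0..2  f  (2B, 2-aligned); 2..4  b  (2B, 2-aligned); 4..5  h  (1B, 1-aligned); 5..8  -- padding (3B); 8..12  a  (4B, 4-aligned); 12..16  -- padding (4B); 16..24  g  (8B, 8-aligned); sizeof = 24, alignof = 8
0..1  team  (1B, 1-aligned)
1..8  -- padding (7B)
8..16  vy  (8B, 8-aligned)
16..24  hp  (8B, 8-aligned)
24..25  ammo  (1B, 1-aligned)
25..26  -- padding (1B)
26..28  vx  (2B, 2-aligned)
28..32  z  (4B, 4-aligned)
32..120  score  (88B, 8-aligned)
120..144  state  (24B, 8-aligned)
within Event: h at 4
120 + 4 = 124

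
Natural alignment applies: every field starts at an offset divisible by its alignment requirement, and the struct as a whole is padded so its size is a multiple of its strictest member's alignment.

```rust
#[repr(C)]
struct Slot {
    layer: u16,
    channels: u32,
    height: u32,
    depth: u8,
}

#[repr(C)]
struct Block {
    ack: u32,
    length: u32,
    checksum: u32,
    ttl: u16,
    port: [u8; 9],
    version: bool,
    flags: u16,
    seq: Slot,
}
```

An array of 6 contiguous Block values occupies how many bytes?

Slot: 0..2  layer  (2B, 2-aligned); 2..4  -- padding (2B); 4..8  channels  (4B, 4-aligned); 8..12  height  (4B, 4-aligned); 12..13  depth  (1B, 1-aligned); 13..16  -- tail padding (3B); sizeof = 16, alignof = 4
0..4  ack  (4B, 4-aligned)
4..8  length  (4B, 4-aligned)
8..12  checksum  (4B, 4-aligned)
12..14  ttl  (2B, 2-aligned)
14..23  port  (9B, 1-aligned)
23..24  version  (1B, 1-aligned)
24..26  flags  (2B, 2-aligned)
26..28  -- padding (2B)
28..44  seq  (16B, 4-aligned)
sizeof = 44, alignof = 4
array of 6: 6 × 44 = 264

264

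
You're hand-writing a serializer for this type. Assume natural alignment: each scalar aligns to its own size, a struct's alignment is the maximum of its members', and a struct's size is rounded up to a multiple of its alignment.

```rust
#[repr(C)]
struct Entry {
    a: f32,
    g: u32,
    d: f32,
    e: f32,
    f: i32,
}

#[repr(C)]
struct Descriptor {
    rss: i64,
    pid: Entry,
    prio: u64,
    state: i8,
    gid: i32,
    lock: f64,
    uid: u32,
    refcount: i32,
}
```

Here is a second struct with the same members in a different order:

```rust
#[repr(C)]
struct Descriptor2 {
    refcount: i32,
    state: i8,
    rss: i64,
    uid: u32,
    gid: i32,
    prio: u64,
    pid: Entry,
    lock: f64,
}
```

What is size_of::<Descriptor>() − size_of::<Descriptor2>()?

Entry: a at 0 (size 4, align 4) → ends 4; g at 4 (size 4, align 4) → ends 8; d at 8 (size 4, align 4) → ends 12; e at 12 (size 4, align 4) → ends 16; f at 16 (size 4, align 4) → ends 20; total 20 bytes, alignment 4
rss at 0 (size 8, align 8) → ends 8
pid at 8 (size 20, align 4) → ends 28
pad 4 to align 8 for prio
prio at 32 (size 8, align 8) → ends 40
state at 40 (size 1, align 1) → ends 41
pad 3 to align 4 for gid
gid at 44 (size 4, align 4) → ends 48
lock at 48 (size 8, align 8) → ends 56
uid at 56 (size 4, align 4) → ends 60
refcount at 60 (size 4, align 4) → ends 64
total 64 bytes, alignment 8
— Descriptor2 —
refcount at 0 (size 4, align 4) → ends 4
state at 4 (size 1, align 1) → ends 5
pad 3 to align 8 for rss
rss at 8 (size 8, align 8) → ends 16
uid at 16 (size 4, align 4) → ends 20
gid at 20 (size 4, align 4) → ends 24
prio at 24 (size 8, align 8) → ends 32
pid at 32 (size 20, align 4) → ends 52
pad 4 to align 8 for lock
lock at 56 (size 8, align 8) → ends 64
total 64 bytes, alignment 8
64 − 64 = 0

0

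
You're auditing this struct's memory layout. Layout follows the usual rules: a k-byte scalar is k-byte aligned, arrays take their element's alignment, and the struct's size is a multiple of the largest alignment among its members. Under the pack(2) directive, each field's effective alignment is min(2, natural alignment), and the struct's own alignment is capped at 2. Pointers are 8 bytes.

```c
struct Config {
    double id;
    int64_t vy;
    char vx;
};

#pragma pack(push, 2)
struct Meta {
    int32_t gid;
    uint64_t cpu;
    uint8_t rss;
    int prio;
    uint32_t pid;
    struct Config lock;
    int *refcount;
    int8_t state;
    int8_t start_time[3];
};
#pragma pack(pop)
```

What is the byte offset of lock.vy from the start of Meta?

30

Config: @0: id [8B, align 8] → 8; @8: vy [8B, align 8] → 16; @16: vx [1B, align 1] → 17; +7 tail pad (align 8); size 24, align 8
@0: gid [4B, align 2] → 4
@4: cpu [8B, align 2] → 12
@12: rss [1B, align 1] → 13
+1 pad (align 2)
@14: prio [4B, align 2] → 18
@18: pid [4B, align 2] → 22
@22: lock [24B, align 2] → 46
within Config: vy at 8
22 + 8 = 30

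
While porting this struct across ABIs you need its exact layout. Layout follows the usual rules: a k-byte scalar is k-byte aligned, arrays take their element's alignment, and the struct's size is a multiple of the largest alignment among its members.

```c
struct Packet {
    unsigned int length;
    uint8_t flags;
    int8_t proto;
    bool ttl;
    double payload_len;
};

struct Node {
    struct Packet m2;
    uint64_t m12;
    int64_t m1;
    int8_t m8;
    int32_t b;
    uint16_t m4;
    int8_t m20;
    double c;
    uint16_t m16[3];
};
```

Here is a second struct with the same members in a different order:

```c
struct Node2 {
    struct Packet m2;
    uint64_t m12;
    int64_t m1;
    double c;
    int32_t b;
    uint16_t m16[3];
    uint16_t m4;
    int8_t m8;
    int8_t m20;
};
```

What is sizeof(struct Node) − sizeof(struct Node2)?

8

Packet: 0..4  length  (4B, 4-aligned); 4..5  flags  (1B, 1-aligned); 5..6  proto  (1B, 1-aligned); 6..7  ttl  (1B, 1-aligned); 7..8  -- padding (1B); 8..16  payload_len  (8B, 8-aligned); sizeof = 16, alignof = 8
0..16  m2  (16B, 8-aligned)
16..24  m12  (8B, 8-aligned)
24..32  m1  (8B, 8-aligned)
32..33  m8  (1B, 1-aligned)
33..36  -- padding (3B)
36..40  b  (4B, 4-aligned)
40..42  m4  (2B, 2-aligned)
42..43  m20  (1B, 1-aligned)
43..48  -- padding (5B)
48..56  c  (8B, 8-aligned)
56..62  m16  (6B, 2-aligned)
62..64  -- tail padding (2B)
sizeof = 64, alignof = 8
— Node2 —
0..16  m2  (16B, 8-aligned)
16..24  m12  (8B, 8-aligned)
24..32  m1  (8B, 8-aligned)
32..40  c  (8B, 8-aligned)
40..44  b  (4B, 4-aligned)
44..50  m16  (6B, 2-aligned)
50..52  m4  (2B, 2-aligned)
52..53  m8  (1B, 1-aligned)
53..54  m20  (1B, 1-aligned)
54..56  -- tail padding (2B)
sizeof = 56, alignof = 8
64 − 56 = 8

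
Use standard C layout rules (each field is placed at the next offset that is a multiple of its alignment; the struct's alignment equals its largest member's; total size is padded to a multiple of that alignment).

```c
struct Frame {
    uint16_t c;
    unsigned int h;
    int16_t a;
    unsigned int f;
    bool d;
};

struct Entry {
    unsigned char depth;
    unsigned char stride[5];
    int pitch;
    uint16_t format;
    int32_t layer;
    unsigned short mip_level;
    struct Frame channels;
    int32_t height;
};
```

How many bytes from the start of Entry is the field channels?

24

Frame: 0..2  c  (2B, 2-aligned); 2..4  -- padding (2B); 4..8  h  (4B, 4-aligned); 8..10  a  (2B, 2-aligned); 10..12  -- padding (2B); 12..16  f  (4B, 4-aligned); 16..17  d  (1B, 1-aligned); 17..20  -- tail padding (3B); sizeof = 20, alignof = 4
0..1  depth  (1B, 1-aligned)
1..6  stride  (5B, 1-aligned)
6..8  -- padding (2B)
8..12  pitch  (4B, 4-aligned)
12..14  format  (2B, 2-aligned)
14..16  -- padding (2B)
16..20  layer  (4B, 4-aligned)
20..22  mip_level  (2B, 2-aligned)
22..24  -- padding (2B)
24..44  channels  (20B, 4-aligned)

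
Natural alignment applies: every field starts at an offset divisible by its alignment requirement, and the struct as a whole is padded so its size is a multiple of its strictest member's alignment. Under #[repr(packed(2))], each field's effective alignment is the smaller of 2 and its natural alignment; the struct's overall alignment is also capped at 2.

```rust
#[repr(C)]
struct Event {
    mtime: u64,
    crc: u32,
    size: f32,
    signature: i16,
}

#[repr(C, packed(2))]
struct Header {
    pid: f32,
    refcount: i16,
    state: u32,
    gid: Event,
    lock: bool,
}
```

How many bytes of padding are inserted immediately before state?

0

Event: mtime at 0 (size 8, align 8) → ends 8; crc at 8 (size 4, align 4) → ends 12; size at 12 (size 4, align 4) → ends 16; signature at 16 (size 2, align 2) → ends 18; tail pad 6 to reach multiple of 8; total 24 bytes, alignment 8
pid at 0 (size 4, align 2) → ends 4
refcount at 4 (size 2, align 2) → ends 6
state at 6 (size 4, align 2) → ends 10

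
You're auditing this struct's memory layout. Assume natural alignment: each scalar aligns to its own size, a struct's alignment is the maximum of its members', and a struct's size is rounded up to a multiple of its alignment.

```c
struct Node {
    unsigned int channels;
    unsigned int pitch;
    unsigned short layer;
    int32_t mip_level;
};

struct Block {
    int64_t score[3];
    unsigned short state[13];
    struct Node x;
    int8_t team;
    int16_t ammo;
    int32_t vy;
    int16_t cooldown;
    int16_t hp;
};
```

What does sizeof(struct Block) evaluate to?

Node: 0..4  channels  (4B, 4-aligned); 4..8  pitch  (4B, 4-aligned); 8..10  layer  (2B, 2-aligned); 10..12  -- padding (2B); 12..16  mip_level  (4B, 4-aligned); sizeof = 16, alignof = 4
0..24  score  (24B, 8-aligned)
24..50  state  (26B, 2-aligned)
50..52  -- padding (2B)
52..68  x  (16B, 4-aligned)
68..69  team  (1B, 1-aligned)
69..70  -- padding (1B)
70..72  ammo  (2B, 2-aligned)
72..76  vy  (4B, 4-aligned)
76..78  cooldown  (2B, 2-aligned)
78..80  hp  (2B, 2-aligned)
sizeof = 80, alignof = 8

80 bytes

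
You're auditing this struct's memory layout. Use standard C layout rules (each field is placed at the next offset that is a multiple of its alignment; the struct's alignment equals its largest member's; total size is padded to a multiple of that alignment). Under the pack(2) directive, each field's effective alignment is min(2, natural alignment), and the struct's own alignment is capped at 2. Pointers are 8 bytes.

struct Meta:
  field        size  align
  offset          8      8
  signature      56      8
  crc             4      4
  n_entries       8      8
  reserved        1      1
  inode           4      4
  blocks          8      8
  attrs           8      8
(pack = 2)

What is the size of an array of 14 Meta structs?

1372

0..8  offset  (8B, 2-aligned)
8..64  signature  (56B, 2-aligned)
64..68  crc  (4B, 2-aligned)
68..76  n_entries  (8B, 2-aligned)
76..77  reserved  (1B, 1-aligned)
77..78  -- padding (1B)
78..82  inode  (4B, 2-aligned)
82..90  blocks  (8B, 2-aligned)
90..98  attrs  (8B, 2-aligned)
sizeof = 98, alignof = 2
array of 14: 14 × 98 = 1372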